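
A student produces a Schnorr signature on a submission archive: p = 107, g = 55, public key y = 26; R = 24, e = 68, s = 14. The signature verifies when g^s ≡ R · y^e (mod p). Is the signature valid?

g^s mod p:
55^14 mod 107 = 30
R · y^e mod p:
26^68 mod 107 = 47
24·47 = 1128 ≡ 58 (mod 107)
30 ≠ 58; the check fails.

invalid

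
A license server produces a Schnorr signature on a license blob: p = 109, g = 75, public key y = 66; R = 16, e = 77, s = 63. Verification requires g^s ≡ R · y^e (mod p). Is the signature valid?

g^s mod p:
75^2 = 5625 ≡ 66
75^4 ≡ 66^2 = 4356 ≡ 105
75^8 ≡ 105^2 = 11025 ≡ 16
75^16 ≡ 16^2 = 256 ≡ 38
75^32 ≡ 38^2 = 1444 ≡ 27
63 = 32 + 16 + 8 + 4 + 2 + 1, so 75^63 ≡ 27·38·16·105·66·75 ≡ 1 (mod 109)
R · y^e mod p:
66^2 = 4356 ≡ 105
66^4 ≡ 105^2 = 11025 ≡ 16
66^8 ≡ 16^2 = 256 ≡ 38
66^16 ≡ 38^2 = 1444 ≡ 27
66^32 ≡ 27^2 = 729 ≡ 75
66^64 ≡ 75^2 = 5625 ≡ 66
77 = 64 + 8 + 4 + 1, so 66^77 ≡ 66·38·16·66 ≡ 75 (mod 109)
16·75 = 1200 ≡ 1 (mod 109)
1 ≡ 1 (mod 109); signature holds.

valid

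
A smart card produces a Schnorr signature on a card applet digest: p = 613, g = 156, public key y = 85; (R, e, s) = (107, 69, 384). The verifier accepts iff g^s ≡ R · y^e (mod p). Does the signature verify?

does not verify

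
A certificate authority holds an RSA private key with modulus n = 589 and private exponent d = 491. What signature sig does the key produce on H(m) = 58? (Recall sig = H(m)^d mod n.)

(H(m))^2 ≡ 58^2 = 3364 ≡ 419
(H(m))^4 ≡ 419^2 = 175561 ≡ 39
(H(m))^8 ≡ 39^2 = 1521 ≡ 343
(H(m))^16 ≡ 343^2 = 117649 ≡ 438
(H(m))^32 ≡ 438^2 = 191844 ≡ 419
(H(m))^64 ≡ 419^2 = 175561 ≡ 39
(H(m))^128 ≡ 39^2 = 1521 ≡ 343
(H(m))^256 ≡ 343^2 = 117649 ≡ 438
491 = 256 + 128 + 64 + 32 + 8 + 2 + 1, so (H(m))^491 ≡ 438·343·39·419·343·419·58 ≡ 58 (mod 589)

58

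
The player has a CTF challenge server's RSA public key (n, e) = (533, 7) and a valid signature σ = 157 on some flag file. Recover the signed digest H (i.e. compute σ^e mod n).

352

σ^7 mod 533 = 352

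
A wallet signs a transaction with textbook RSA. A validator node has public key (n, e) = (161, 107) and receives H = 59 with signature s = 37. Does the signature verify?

does not verify

Squares mod 161: s^1≡37, s^2≡81, s^4≡121, s^8≡151, s^16≡100, s^32≡18, s^64≡2
107 = 64 + 32 + 8 + 2 + 1, so s^107 ≡ 2·18·151·81·37 ≡ 102 (mod 161)
102 ≠ 59, so verification fails.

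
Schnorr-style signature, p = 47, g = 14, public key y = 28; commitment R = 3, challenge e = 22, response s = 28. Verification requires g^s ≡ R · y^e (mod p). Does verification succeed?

fails

g^s mod p:
14^2 = 196 ≡ 8
14^4 ≡ 8^2 = 64 ≡ 17
14^8 ≡ 17^2 = 289 ≡ 7
14^16 ≡ 7^2 = 49 ≡ 2
28 = 16 + 8 + 4, so 14^28 ≡ 2·7·17 ≡ 3 (mod 47)
R · y^e mod p:
28^2 = 784 ≡ 32
28^4 ≡ 32^2 = 1024 ≡ 37
28^8 ≡ 37^2 = 1369 ≡ 6
28^16 ≡ 6^2 = 36
22 = 16 + 4 + 2, so 28^22 ≡ 36·37·32 ≡ 42 (mod 47)
3·42 = 126 ≡ 32 (mod 47)
3 ≠ 32; the check fails.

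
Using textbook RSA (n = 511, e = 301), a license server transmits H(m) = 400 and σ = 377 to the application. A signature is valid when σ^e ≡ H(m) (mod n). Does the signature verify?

does not verify

Squares mod 511: σ^1≡377, σ^2≡71, σ^4≡442, σ^8≡162, σ^16≡183, σ^32≡274, σ^64≡470, σ^128≡148, σ^256≡442
301 = 256 + 32 + 8 + 4 + 1, so σ^301 ≡ 442·274·162·442·377 ≡ 111 (mod 511)
σ^301 mod 511 = 111, but H(m) = 400.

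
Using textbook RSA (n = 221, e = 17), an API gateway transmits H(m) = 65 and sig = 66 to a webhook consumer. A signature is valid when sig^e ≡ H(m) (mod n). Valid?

sig^2 ≡ 66^2 = 4356 ≡ 157
sig^4 ≡ 157^2 = 24649 ≡ 118
sig^8 ≡ 118^2 = 13924 ≡ 1
sig^16 ≡ 1^2 = 1
17 = 16 + 1, so sig^17 ≡ 1·66 ≡ 66 (mod 221)
sig^17 mod 221 = 66, but H(m) = 65.

no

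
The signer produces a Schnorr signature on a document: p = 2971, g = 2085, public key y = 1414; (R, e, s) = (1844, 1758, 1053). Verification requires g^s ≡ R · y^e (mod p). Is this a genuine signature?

g^s mod p:
2085^2 = 4347225 ≡ 652
2085^4 ≡ 652^2 = 425104 ≡ 251
2085^8 ≡ 251^2 = 63001 ≡ 610
2085^16 ≡ 610^2 = 372100 ≡ 725
2085^32 ≡ 725^2 = 525625 ≡ 2729
2085^64 ≡ 2729^2 = 7447441 ≡ 2115
2085^128 ≡ 2115^2 = 4473225 ≡ 1870
2085^256 ≡ 1870^2 = 3496900 ≡ 33
2085^512 ≡ 33^2 = 1089
2085^1024 ≡ 1089^2 = 1185921 ≡ 492
1053 = 1024 + 16 + 8 + 4 + 1, so 2085^1053 ≡ 492·725·610·251·2085 ≡ 696 (mod 2971)
R · y^e mod p:
1414^2 = 1999396 ≡ 2884
1414^4 ≡ 2884^2 = 8317456 ≡ 1627
1414^8 ≡ 1627^2 = 2647129 ≡ 2939
1414^16 ≡ 2939^2 = 8637721 ≡ 1024
1414^32 ≡ 1024^2 = 1048576 ≡ 2784
1414^64 ≡ 2784^2 = 7750656 ≡ 2288
1414^128 ≡ 2288^2 = 5234944 ≡ 42
1414^256 ≡ 42^2 = 1764
1414^512 ≡ 1764^2 = 3111696 ≡ 1059
1414^1024 ≡ 1059^2 = 1121481 ≡ 1414
1758 = 1024 + 512 + 128 + 64 + 16 + 8 + 4 + 2, so 1414^1758 ≡ 1414·1059·42·2288·1024·2939·1627·2884 ≡ 2288 (mod 2971)
1844·2288 = 4219072 ≡ 252 (mod 2971)
696 ≠ 252; the check fails.

forged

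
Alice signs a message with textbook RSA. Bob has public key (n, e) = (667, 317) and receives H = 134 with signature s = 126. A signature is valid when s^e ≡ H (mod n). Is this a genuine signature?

genuine

s^2 ≡ 126^2 = 15876 ≡ 535
s^4 ≡ 535^2 = 286225 ≡ 82
s^8 ≡ 82^2 = 6724 ≡ 54
s^16 ≡ 54^2 = 2916 ≡ 248
s^32 ≡ 248^2 = 61504 ≡ 140
s^64 ≡ 140^2 = 19600 ≡ 257
s^128 ≡ 257^2 = 66049 ≡ 16
s^256 ≡ 16^2 = 256
317 = 256 + 32 + 16 + 8 + 4 + 1, so s^317 ≡ 256·140·248·54·82·126 ≡ 134 (mod 667)
134 = H, so the signature checks out.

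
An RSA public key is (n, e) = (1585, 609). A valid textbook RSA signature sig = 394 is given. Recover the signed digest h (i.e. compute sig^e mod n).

1089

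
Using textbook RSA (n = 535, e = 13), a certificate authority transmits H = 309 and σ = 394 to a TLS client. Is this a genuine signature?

σ^2 ≡ 394^2 = 155236 ≡ 86
σ^4 ≡ 86^2 = 7396 ≡ 441
σ^8 ≡ 441^2 = 194481 ≡ 276
13 = 8 + 4 + 1, so σ^13 ≡ 276·441·394 ≡ 309 (mod 535)
σ^13 mod 535 = 309 matches H.

genuine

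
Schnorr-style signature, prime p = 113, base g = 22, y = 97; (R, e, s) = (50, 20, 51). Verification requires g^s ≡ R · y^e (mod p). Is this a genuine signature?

g^s mod p:
Squares mod 113: 22^1≡22, 22^2≡32, 22^4≡7, 22^8≡49, 22^16≡28, 22^32≡106
51 = 32 + 16 + 2 + 1, so 22^51 ≡ 106·28·32·22 ≡ 102 (mod 113)
R · y^e mod p:
Squares mod 113: 97^1≡97, 97^2≡30, 97^4≡109, 97^8≡16, 97^16≡30
20 = 16 + 4, so 97^20 ≡ 30·109 ≡ 106 (mod 113)
50·106 = 5300 ≡ 102 (mod 113)
102 ≡ 102 (mod 113); signature holds.

genuine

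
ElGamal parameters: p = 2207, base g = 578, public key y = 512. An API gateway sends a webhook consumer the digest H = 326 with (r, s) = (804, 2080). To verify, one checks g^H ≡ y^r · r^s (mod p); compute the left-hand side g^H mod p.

578^2 = 334084 ≡ 827
578^4 ≡ 827^2 = 683929 ≡ 1966
578^8 ≡ 1966^2 = 3865156 ≡ 699
578^16 ≡ 699^2 = 488601 ≡ 854
578^32 ≡ 854^2 = 729316 ≡ 1006
578^64 ≡ 1006^2 = 1012036 ≡ 1230
578^128 ≡ 1230^2 = 1512900 ≡ 1105
578^256 ≡ 1105^2 = 1221025 ≡ 554
326 = 256 + 64 + 4 + 2, so 578^326 ≡ 554·1230·1966·827 ≡ 1249 (mod 2207)

1249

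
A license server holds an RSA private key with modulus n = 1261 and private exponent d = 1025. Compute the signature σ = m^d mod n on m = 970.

970

m^1025 mod 1261 = 970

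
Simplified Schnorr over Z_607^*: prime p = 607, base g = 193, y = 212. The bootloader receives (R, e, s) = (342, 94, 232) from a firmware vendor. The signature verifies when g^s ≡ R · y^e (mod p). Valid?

yes

g^s mod p:
Squares mod 607: 193^1≡193, 193^2≡222, 193^4≡117, 193^8≡335, 193^16≡537, 193^32≡44, 193^64≡115, 193^128≡478
232 = 128 + 64 + 32 + 8, so 193^232 ≡ 478·115·44·335 ≡ 208 (mod 607)
R · y^e mod p:
Squares mod 607: 212^1≡212, 212^2≡26, 212^4≡69, 212^8≡512, 212^16≡527, 212^32≡330, 212^64≡247
94 = 64 + 16 + 8 + 4 + 2, so 212^94 ≡ 247·527·512·69·26 ≡ 100 (mod 607)
342·100 = 34200 ≡ 208 (mod 607)
208 ≡ 208 (mod 607); signature holds.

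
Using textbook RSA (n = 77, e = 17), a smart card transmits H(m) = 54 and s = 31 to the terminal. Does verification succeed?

fails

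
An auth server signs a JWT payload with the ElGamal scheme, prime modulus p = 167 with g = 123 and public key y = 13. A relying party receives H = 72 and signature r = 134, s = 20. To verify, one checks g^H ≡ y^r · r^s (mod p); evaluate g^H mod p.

123^2 = 15129 ≡ 99
123^4 ≡ 99^2 = 9801 ≡ 115
123^8 ≡ 115^2 = 13225 ≡ 32
123^16 ≡ 32^2 = 1024 ≡ 22
123^32 ≡ 22^2 = 484 ≡ 150
123^64 ≡ 150^2 = 22500 ≡ 122
72 = 64 + 8, so 123^72 ≡ 122·32 ≡ 63 (mod 167)

63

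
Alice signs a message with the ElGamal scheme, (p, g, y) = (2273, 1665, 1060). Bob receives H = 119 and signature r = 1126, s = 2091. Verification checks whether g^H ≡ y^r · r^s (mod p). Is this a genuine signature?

forged

Left side g^H mod p:
1665^2 = 2772225 ≡ 1438
1665^4 ≡ 1438^2 = 2067844 ≡ 1687
1665^8 ≡ 1687^2 = 2845969 ≡ 173
1665^16 ≡ 173^2 = 29929 ≡ 380
1665^32 ≡ 380^2 = 144400 ≡ 1201
1665^64 ≡ 1201^2 = 1442401 ≡ 1319
119 = 64 + 32 + 16 + 4 + 2 + 1, so 1665^119 ≡ 1319·1201·380·1687·1438·1665 ≡ 1037 (mod 2273)
Right side y^r · r^s mod p:
1060^2 = 1123600 ≡ 738
1060^4 ≡ 738^2 = 544644 ≡ 1397
1060^8 ≡ 1397^2 = 1951609 ≡ 1375
1060^16 ≡ 1375^2 = 1890625 ≡ 1762
1060^32 ≡ 1762^2 = 3104644 ≡ 1999
1060^64 ≡ 1999^2 = 3996001 ≡ 67
1060^128 ≡ 67^2 = 4489 ≡ 2216
1060^256 ≡ 2216^2 = 4910656 ≡ 976
1060^512 ≡ 976^2 = 952576 ≡ 189
1060^1024 ≡ 189^2 = 35721 ≡ 1626
1126 = 1024 + 64 + 32 + 4 + 2, so 1060^1126 ≡ 1626·67·1999·1397·738 ≡ 1982 (mod 2273)
1126^2 = 1267876 ≡ 1815
1126^4 ≡ 1815^2 = 3294225 ≡ 648
1126^8 ≡ 648^2 = 419904 ≡ 1672
1126^16 ≡ 1672^2 = 2795584 ≡ 2067
1126^32 ≡ 2067^2 = 4272489 ≡ 1522
1126^64 ≡ 1522^2 = 2316484 ≡ 297
1126^128 ≡ 297^2 = 88209 ≡ 1835
1126^256 ≡ 1835^2 = 3367225 ≡ 912
1126^512 ≡ 912^2 = 831744 ≡ 2099
1126^1024 ≡ 2099^2 = 4405801 ≡ 727
1126^2048 ≡ 727^2 = 528529 ≡ 1193
2091 = 2048 + 32 + 8 + 2 + 1, so 1126^2091 ≡ 1193·1522·1672·1815·1126 ≡ 1141 (mod 2273)
1982·1141 = 2261462 ≡ 2100 (mod 2273)
1037 ≠ 2100, so verification fails.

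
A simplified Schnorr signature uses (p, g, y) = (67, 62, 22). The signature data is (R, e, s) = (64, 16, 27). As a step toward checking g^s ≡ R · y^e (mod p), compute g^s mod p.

Squares mod 67: 62^1≡62, 62^2≡25, 62^4≡22, 62^8≡15, 62^16≡24
27 = 16 + 8 + 2 + 1, so 62^27 ≡ 24·15·25·62 ≡ 24 (mod 67)

24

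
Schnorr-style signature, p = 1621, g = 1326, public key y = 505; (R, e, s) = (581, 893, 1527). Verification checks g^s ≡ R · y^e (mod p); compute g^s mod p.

Squares mod 1621: 1326^1≡1326, 1326^2≡1112, 1326^4≡1342, 1326^8≡33, 1326^16≡1089, 1326^32≡970, 1326^64≡720, 1326^128≡1301, 1326^256≡277, 1326^512≡542, 1326^1024≡363
1527 = 1024 + 256 + 128 + 64 + 32 + 16 + 4 + 2 + 1, so 1326^1527 ≡ 363·277·1301·720·970·1089·1342·1112·1326 ≡ 293 (mod 1621)

293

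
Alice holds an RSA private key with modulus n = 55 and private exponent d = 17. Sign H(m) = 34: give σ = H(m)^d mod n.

34

(H(m))^2 ≡ 34^2 = 1156 ≡ 1
(H(m))^4 ≡ 1^2 = 1
(H(m))^8 ≡ 1^2 = 1
(H(m))^16 ≡ 1^2 = 1
17 = 16 + 1, so (H(m))^17 ≡ 1·34 ≡ 34 (mod 55)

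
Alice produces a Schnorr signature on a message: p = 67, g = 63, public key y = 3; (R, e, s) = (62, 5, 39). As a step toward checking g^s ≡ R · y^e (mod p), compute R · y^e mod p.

58

3^2 = 9
3^4 ≡ 9^2 = 81 ≡ 14
5 = 4 + 1, so 3^5 ≡ 14·3 ≡ 42 (mod 67)
R · y^e ≡ 62·42 = 2604 ≡ 58 (mod 67)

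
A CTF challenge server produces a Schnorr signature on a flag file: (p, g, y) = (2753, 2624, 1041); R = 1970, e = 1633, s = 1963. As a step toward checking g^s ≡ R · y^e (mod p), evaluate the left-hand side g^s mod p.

Squares mod 2753: 2624^1≡2624, 2624^2≡123, 2624^4≡1364, 2624^8≡2221, 2624^16≡2218, 2624^32≡2666, 2624^64≡2063, 2624^128≡2584, 2624^256≡1031, 2624^512≡303, 2624^1024≡960
1963 = 1024 + 512 + 256 + 128 + 32 + 8 + 2 + 1, so 2624^1963 ≡ 960·303·1031·2584·2666·2221·123·2624 ≡ 1828 (mod 2753)

1828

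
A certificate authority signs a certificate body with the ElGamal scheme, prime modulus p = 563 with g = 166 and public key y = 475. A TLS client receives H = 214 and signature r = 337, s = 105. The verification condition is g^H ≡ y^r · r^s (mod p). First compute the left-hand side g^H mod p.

36

Squares mod 563: 166^1≡166, 166^2≡532, 166^4≡398, 166^8≡201, 166^16≡428, 166^32≡209, 166^64≡330, 166^128≡241
214 = 128 + 64 + 16 + 4 + 2, so 166^214 ≡ 241·330·428·398·532 ≡ 36 (mod 563)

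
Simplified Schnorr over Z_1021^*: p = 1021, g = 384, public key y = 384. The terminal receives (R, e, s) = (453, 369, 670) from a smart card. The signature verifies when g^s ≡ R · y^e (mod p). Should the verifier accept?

g^s mod p:
Squares mod 1021: 384^1≡384, 384^2≡432, 384^4≡802, 384^8≡995, 384^16≡676, 384^32≡589, 384^64≡802, 384^128≡995, 384^256≡676, 384^512≡589
670 = 512 + 128 + 16 + 8 + 4 + 2, so 384^670 ≡ 589·995·676·995·802·432 ≡ 1020 (mod 1021)
R · y^e mod p:
Squares mod 1021: 384^1≡384, 384^2≡432, 384^4≡802, 384^8≡995, 384^16≡676, 384^32≡589, 384^64≡802, 384^128≡995, 384^256≡676
369 = 256 + 64 + 32 + 16 + 1, so 384^369 ≡ 676·802·589·676·384 ≡ 226 (mod 1021)
453·226 = 102378 ≡ 278 (mod 1021)
1020 ≠ 278; the check fails.

reject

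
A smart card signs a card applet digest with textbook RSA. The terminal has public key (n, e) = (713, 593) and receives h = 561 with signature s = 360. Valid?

no

s^2 ≡ 360^2 = 129600 ≡ 547
s^4 ≡ 547^2 = 299209 ≡ 462
s^8 ≡ 462^2 = 213444 ≡ 257
s^16 ≡ 257^2 = 66049 ≡ 453
s^32 ≡ 453^2 = 205209 ≡ 578
s^64 ≡ 578^2 = 334084 ≡ 400
s^128 ≡ 400^2 = 160000 ≡ 288
s^256 ≡ 288^2 = 82944 ≡ 236
s^512 ≡ 236^2 = 55696 ≡ 82
593 = 512 + 64 + 16 + 1, so s^593 ≡ 82·400·453·360 ≡ 319 (mod 713)
The recovered value 319 does not match the digest 561.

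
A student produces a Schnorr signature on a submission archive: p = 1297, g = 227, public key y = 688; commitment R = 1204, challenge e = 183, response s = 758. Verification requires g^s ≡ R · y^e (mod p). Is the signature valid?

valid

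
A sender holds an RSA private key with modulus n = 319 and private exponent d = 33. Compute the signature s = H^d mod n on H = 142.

76

Squares mod 319: H^1≡142, H^2≡67, H^4≡23, H^8≡210, H^16≡78, H^32≡23
33 = 32 + 1, so H^33 ≡ 23·142 ≡ 76 (mod 319)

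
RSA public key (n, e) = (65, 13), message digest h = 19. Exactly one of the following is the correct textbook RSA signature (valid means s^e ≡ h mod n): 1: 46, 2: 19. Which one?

Candidate 1: Squares mod 65: 46^1≡46, 46^2≡36, 46^4≡61, 46^8≡16; 13 = 8 + 4 + 1, so 46^13 ≡ 16·61·46 ≡ 46 (mod 65)
Candidate 2: Squares mod 65: 19^1≡19, 19^2≡36, 19^4≡61, 19^8≡16; 13 = 8 + 4 + 1, so 19^13 ≡ 16·61·19 ≡ 19 (mod 65)
  → matches h = 19

2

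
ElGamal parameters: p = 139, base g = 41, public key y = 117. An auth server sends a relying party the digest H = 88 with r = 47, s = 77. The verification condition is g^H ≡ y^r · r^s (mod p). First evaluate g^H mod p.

Squares mod 139: 41^1≡41, 41^2≡13, 41^4≡30, 41^8≡66, 41^16≡47, 41^32≡124, 41^64≡86
88 = 64 + 16 + 8, so 41^88 ≡ 86·47·66 ≡ 31 (mod 139)

31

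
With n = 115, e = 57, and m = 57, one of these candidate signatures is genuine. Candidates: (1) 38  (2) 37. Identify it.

2

Candidate 1: 38^2 = 1444 ≡ 64; 38^4 ≡ 64^2 = 4096 ≡ 71; 38^8 ≡ 71^2 = 5041 ≡ 96; 38^16 ≡ 96^2 = 9216 ≡ 16; 38^32 ≡ 16^2 = 256 ≡ 26; 57 = 32 + 16 + 8 + 1, so 38^57 ≡ 26·16·96·38 ≡ 28 (mod 115)
Candidate 2: 37^2 = 1369 ≡ 104; 37^4 ≡ 104^2 = 10816 ≡ 6; 37^8 ≡ 6^2 = 36; 37^16 ≡ 36^2 = 1296 ≡ 31; 37^32 ≡ 31^2 = 961 ≡ 41; 57 = 32 + 16 + 8 + 1, so 37^57 ≡ 41·31·36·37 ≡ 57 (mod 115)
  → matches m = 57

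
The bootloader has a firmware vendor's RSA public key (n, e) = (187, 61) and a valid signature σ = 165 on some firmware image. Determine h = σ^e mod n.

99

Squares mod 187: σ^1≡165, σ^2≡110, σ^4≡132, σ^8≡33, σ^16≡154, σ^32≡154
61 = 32 + 16 + 8 + 4 + 1, so σ^61 ≡ 154·154·33·132·165 ≡ 99 (mod 187)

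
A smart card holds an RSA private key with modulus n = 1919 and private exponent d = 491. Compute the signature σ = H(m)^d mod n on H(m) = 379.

Squares mod 1919: (H(m))^1≡379, (H(m))^2≡1635, (H(m))^4≡58, (H(m))^8≡1445, (H(m))^16≡153, (H(m))^32≡381, (H(m))^64≡1236, (H(m))^128≡172, (H(m))^256≡799
491 = 256 + 128 + 64 + 32 + 8 + 2 + 1, so (H(m))^491 ≡ 799·172·1236·381·1445·1635·379 ≡ 1766 (mod 1919)

1766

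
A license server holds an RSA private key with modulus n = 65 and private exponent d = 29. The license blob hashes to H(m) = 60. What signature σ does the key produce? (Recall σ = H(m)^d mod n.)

Squares mod 65: (H(m))^1≡60, (H(m))^2≡25, (H(m))^4≡40, (H(m))^8≡40, (H(m))^16≡40
29 = 16 + 8 + 4 + 1, so (H(m))^29 ≡ 40·40·40·60 ≡ 60 (mod 65)

60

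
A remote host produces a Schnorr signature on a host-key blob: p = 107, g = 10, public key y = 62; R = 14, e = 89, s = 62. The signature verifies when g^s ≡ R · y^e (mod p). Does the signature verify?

g^s mod p:
10^2 = 100
10^4 ≡ 100^2 = 10000 ≡ 49
10^8 ≡ 49^2 = 2401 ≡ 47
10^16 ≡ 47^2 = 2209 ≡ 69
10^32 ≡ 69^2 = 4761 ≡ 53
62 = 32 + 16 + 8 + 4 + 2, so 10^62 ≡ 53·69·47·49·100 ≡ 42 (mod 107)
R · y^e mod p:
62^2 = 3844 ≡ 99
62^4 ≡ 99^2 = 9801 ≡ 64
62^8 ≡ 64^2 = 4096 ≡ 30
62^16 ≡ 30^2 = 900 ≡ 44
62^32 ≡ 44^2 = 1936 ≡ 10
62^64 ≡ 10^2 = 100
89 = 64 + 16 + 8 + 1, so 62^89 ≡ 100·44·30·62 ≡ 105 (mod 107)
14·105 = 1470 ≡ 79 (mod 107)
42 ≠ 79; the check fails.

does not verify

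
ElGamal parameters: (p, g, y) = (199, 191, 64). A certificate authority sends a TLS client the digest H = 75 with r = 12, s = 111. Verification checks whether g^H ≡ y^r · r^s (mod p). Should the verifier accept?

accept

Left side g^H mod p:
191^2 = 36481 ≡ 64
191^4 ≡ 64^2 = 4096 ≡ 116
191^8 ≡ 116^2 = 13456 ≡ 123
191^16 ≡ 123^2 = 15129 ≡ 5
191^32 ≡ 5^2 = 25
191^64 ≡ 25^2 = 625 ≡ 28
75 = 64 + 8 + 2 + 1, so 191^75 ≡ 28·123·64·191 ≡ 11 (mod 199)
Right side y^r · r^s mod p:
64^2 = 4096 ≡ 116
64^4 ≡ 116^2 = 13456 ≡ 123
64^8 ≡ 123^2 = 15129 ≡ 5
12 = 8 + 4, so 64^12 ≡ 5·123 ≡ 18 (mod 199)
12^2 = 144
12^4 ≡ 144^2 = 20736 ≡ 40
12^8 ≡ 40^2 = 1600 ≡ 8
12^16 ≡ 8^2 = 64
12^32 ≡ 64^2 = 4096 ≡ 116
12^64 ≡ 116^2 = 13456 ≡ 123
111 = 64 + 32 + 8 + 4 + 2 + 1, so 12^111 ≡ 123·116·8·40·144·12 ≡ 78 (mod 199)
18·78 = 1404 ≡ 11 (mod 199)
11 ≡ 11 (mod 199), so the signature is genuine.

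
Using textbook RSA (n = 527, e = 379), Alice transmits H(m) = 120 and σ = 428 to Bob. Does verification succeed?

σ^2 ≡ 428^2 = 183184 ≡ 315
σ^4 ≡ 315^2 = 99225 ≡ 149
σ^8 ≡ 149^2 = 22201 ≡ 67
σ^16 ≡ 67^2 = 4489 ≡ 273
σ^32 ≡ 273^2 = 74529 ≡ 222
σ^64 ≡ 222^2 = 49284 ≡ 273
σ^128 ≡ 273^2 = 74529 ≡ 222
σ^256 ≡ 222^2 = 49284 ≡ 273
379 = 256 + 64 + 32 + 16 + 8 + 2 + 1, so σ^379 ≡ 273·273·222·273·67·315·428 ≡ 211 (mod 527)
σ^379 mod 527 = 211, but H(m) = 120.

fails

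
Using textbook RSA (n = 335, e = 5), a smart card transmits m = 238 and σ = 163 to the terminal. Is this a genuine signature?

genuine

σ^2 ≡ 163^2 = 26569 ≡ 104
σ^4 ≡ 104^2 = 10816 ≡ 96
5 = 4 + 1, so σ^5 ≡ 96·163 ≡ 238 (mod 335)
238 = m, so the signature checks out.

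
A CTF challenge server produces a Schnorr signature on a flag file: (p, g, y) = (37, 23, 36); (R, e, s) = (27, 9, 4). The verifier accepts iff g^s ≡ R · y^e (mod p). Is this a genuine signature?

genuine

g^s mod p:
23^2 = 529 ≡ 11
23^4 ≡ 11^2 = 121 ≡ 10
R · y^e mod p:
36^2 = 1296 ≡ 1
36^4 ≡ 1^2 = 1
36^8 ≡ 1^2 = 1
9 = 8 + 1, so 36^9 ≡ 1·36 ≡ 36 (mod 37)
27·36 = 972 ≡ 10 (mod 37)
10 ≡ 10 (mod 37); signature holds.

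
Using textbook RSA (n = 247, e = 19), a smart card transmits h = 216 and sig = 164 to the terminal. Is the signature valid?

sig^2 ≡ 164^2 = 26896 ≡ 220
sig^4 ≡ 220^2 = 48400 ≡ 235
sig^8 ≡ 235^2 = 55225 ≡ 144
sig^16 ≡ 144^2 = 20736 ≡ 235
19 = 16 + 2 + 1, so sig^19 ≡ 235·220·164 ≡ 31 (mod 247)
sig^19 mod 247 = 31, but h = 216.

invalid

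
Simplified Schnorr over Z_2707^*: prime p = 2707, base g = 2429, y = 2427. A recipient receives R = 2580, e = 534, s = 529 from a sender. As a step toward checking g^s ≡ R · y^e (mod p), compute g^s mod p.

259

2429^529 mod 2707 = 259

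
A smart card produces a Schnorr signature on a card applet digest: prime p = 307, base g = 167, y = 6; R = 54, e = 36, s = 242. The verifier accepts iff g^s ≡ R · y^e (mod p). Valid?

g^s mod p:
Squares mod 307: 167^1≡167, 167^2≡259, 167^4≡155, 167^8≡79, 167^16≡101, 167^32≡70, 167^64≡295, 167^128≡144
242 = 128 + 64 + 32 + 16 + 2, so 167^242 ≡ 144·295·70·101·259 ≡ 179 (mod 307)
R · y^e mod p:
Squares mod 307: 6^1≡6, 6^2≡36, 6^4≡68, 6^8≡19, 6^16≡54, 6^32≡153
36 = 32 + 4, so 6^36 ≡ 153·68 ≡ 273 (mod 307)
54·273 = 14742 ≡ 6 (mod 307)
179 ≠ 6; the check fails.

no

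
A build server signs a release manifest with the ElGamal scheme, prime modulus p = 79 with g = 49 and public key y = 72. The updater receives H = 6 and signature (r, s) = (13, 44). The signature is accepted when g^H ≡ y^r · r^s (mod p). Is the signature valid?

Left side g^H mod p:
Squares mod 79: 49^1≡49, 49^2≡31, 49^4≡13
6 = 4 + 2, so 49^6 ≡ 13·31 ≡ 8 (mod 79)
Right side y^r · r^s mod p:
Squares mod 79: 72^1≡72, 72^2≡49, 72^4≡31, 72^8≡13
13 = 8 + 4 + 1, so 72^13 ≡ 13·31·72 ≡ 23 (mod 79)
Squares mod 79: 13^1≡13, 13^2≡11, 13^4≡42, 13^8≡26, 13^16≡44, 13^32≡40
44 = 32 + 8 + 4, so 13^44 ≡ 40·26·42 ≡ 72 (mod 79)
23·72 = 1656 ≡ 76 (mod 79)
8 ≠ 76, so verification fails.

invalid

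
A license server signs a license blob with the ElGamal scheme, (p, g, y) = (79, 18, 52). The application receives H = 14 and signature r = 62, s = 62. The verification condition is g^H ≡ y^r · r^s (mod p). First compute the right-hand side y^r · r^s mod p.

18

Squares mod 79: 52^1≡52, 52^2≡18, 52^4≡8, 52^8≡64, 52^16≡67, 52^32≡65
62 = 32 + 16 + 8 + 4 + 2, so 52^62 ≡ 65·67·64·8·18 ≡ 46 (mod 79)
Squares mod 79: 62^1≡62, 62^2≡52, 62^4≡18, 62^8≡8, 62^16≡64, 62^32≡67
62 = 32 + 16 + 8 + 4 + 2, so 62^62 ≡ 67·64·8·18·52 ≡ 21 (mod 79)
y^r · r^s ≡ 46·21 = 966 ≡ 18 (mod 79)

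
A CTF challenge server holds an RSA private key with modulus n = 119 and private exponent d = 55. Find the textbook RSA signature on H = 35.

H^2 ≡ 35^2 = 1225 ≡ 35
H^4 ≡ 35^2 = 1225 ≡ 35
H^8 ≡ 35^2 = 1225 ≡ 35
H^16 ≡ 35^2 = 1225 ≡ 35
H^32 ≡ 35^2 = 1225 ≡ 35
55 = 32 + 16 + 4 + 2 + 1, so H^55 ≡ 35·35·35·35·35 ≡ 35 (mod 119)

35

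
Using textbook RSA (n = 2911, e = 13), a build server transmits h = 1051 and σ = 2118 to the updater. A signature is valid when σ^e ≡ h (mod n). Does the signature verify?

does not verify

σ^2 ≡ 2118^2 = 4485924 ≡ 73
σ^4 ≡ 73^2 = 5329 ≡ 2418
σ^8 ≡ 2418^2 = 5846724 ≡ 1436
13 = 8 + 4 + 1, so σ^13 ≡ 1436·2418·2118 ≡ 1859 (mod 2911)
σ^13 mod 2911 = 1859, but h = 1051.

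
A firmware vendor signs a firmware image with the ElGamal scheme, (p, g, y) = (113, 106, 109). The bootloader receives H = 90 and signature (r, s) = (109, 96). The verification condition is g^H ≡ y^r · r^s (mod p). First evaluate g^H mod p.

106^90 mod 113 = 16

16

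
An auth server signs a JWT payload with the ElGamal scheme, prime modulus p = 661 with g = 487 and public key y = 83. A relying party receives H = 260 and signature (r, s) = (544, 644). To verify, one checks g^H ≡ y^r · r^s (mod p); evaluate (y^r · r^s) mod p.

Squares mod 661: 83^1≡83, 83^2≡279, 83^4≡504, 83^8≡192, 83^16≡509, 83^32≡630, 83^64≡300, 83^128≡104, 83^256≡240, 83^512≡93
544 = 512 + 32, so 83^544 ≡ 93·630 ≡ 422 (mod 661)
Squares mod 661: 544^1≡544, 544^2≡469, 544^4≡509, 544^8≡630, 544^16≡300, 544^32≡104, 544^64≡240, 544^128≡93, 544^256≡56, 544^512≡492
644 = 512 + 128 + 4, so 544^644 ≡ 492·93·509 ≡ 130 (mod 661)
y^r · r^s ≡ 422·130 = 54860 ≡ 658 (mod 661)

658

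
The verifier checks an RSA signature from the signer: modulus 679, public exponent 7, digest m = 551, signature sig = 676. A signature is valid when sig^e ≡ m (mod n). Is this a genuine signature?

forged

sig^2 ≡ 676^2 = 456976 ≡ 9
sig^4 ≡ 9^2 = 81
7 = 4 + 2 + 1, so sig^7 ≡ 81·9·676 ≡ 529 (mod 679)
529 ≠ 551, so verification fails.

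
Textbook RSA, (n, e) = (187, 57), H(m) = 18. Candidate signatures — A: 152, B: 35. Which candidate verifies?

Candidate A: 152^2 = 23104 ≡ 103; 152^4 ≡ 103^2 = 10609 ≡ 137; 152^8 ≡ 137^2 = 18769 ≡ 69; 152^16 ≡ 69^2 = 4761 ≡ 86; 152^32 ≡ 86^2 = 7396 ≡ 103; 57 = 32 + 16 + 8 + 1, so 152^57 ≡ 103·86·69·152 ≡ 169 (mod 187)
Candidate B: 35^2 = 1225 ≡ 103; 35^4 ≡ 103^2 = 10609 ≡ 137; 35^8 ≡ 137^2 = 18769 ≡ 69; 35^16 ≡ 69^2 = 4761 ≡ 86; 35^32 ≡ 86^2 = 7396 ≡ 103; 57 = 32 + 16 + 8 + 1, so 35^57 ≡ 103·86·69·35 ≡ 18 (mod 187)
  → matches H(m) = 18

B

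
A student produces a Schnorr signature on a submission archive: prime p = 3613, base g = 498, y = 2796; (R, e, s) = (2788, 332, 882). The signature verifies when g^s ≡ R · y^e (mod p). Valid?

no

g^s mod p:
498^882 mod 3613 = 2067
R · y^e mod p:
2796^332 mod 3613 = 1148
2788·1148 = 3200624 ≡ 3119 (mod 3613)
2067 ≠ 3119; the check fails.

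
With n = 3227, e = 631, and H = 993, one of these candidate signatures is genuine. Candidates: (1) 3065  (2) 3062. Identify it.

Candidate 1: 3065^2 = 9394225 ≡ 428; 3065^4 ≡ 428^2 = 183184 ≡ 2472; 3065^8 ≡ 2472^2 = 6110784 ≡ 2073; 3065^16 ≡ 2073^2 = 4297329 ≡ 2192; 3065^32 ≡ 2192^2 = 4804864 ≡ 3088; 3065^64 ≡ 3088^2 = 9535744 ≡ 3186; 3065^128 ≡ 3186^2 = 10150596 ≡ 1681; 3065^256 ≡ 1681^2 = 2825761 ≡ 2136; 3065^512 ≡ 2136^2 = 4562496 ≡ 2745; 631 = 512 + 64 + 32 + 16 + 4 + 2 + 1, so 3065^631 ≡ 2745·3186·3088·2192·2472·428·3065 ≡ 993 (mod 3227)
  → matches H = 993
Candidate 2: 3062^2 = 9375844 ≡ 1409; 3062^4 ≡ 1409^2 = 1985281 ≡ 676; 3062^8 ≡ 676^2 = 456976 ≡ 1969; 3062^16 ≡ 1969^2 = 3876961 ≡ 1334; 3062^32 ≡ 1334^2 = 1779556 ≡ 1479; 3062^64 ≡ 1479^2 = 2187441 ≡ 2762; 3062^128 ≡ 2762^2 = 7628644 ≡ 16; 3062^256 ≡ 16^2 = 256; 3062^512 ≡ 256^2 = 65536 ≡ 996; 631 = 512 + 64 + 32 + 16 + 4 + 2 + 1, so 3062^631 ≡ 996·2762·1479·1334·676·1409·3062 ≡ 2530 (mod 3227)

1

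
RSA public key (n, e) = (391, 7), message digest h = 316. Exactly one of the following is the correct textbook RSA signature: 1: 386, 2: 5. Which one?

2

Candidate 1: 386^7 mod 391 = 75
Candidate 2: 5^7 mod 391 = 316
  → matches h = 316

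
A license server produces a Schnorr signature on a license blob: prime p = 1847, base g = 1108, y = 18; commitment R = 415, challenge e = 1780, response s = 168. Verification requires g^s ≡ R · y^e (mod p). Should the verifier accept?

accept

g^s mod p:
Squares mod 1847: 1108^1≡1108, 1108^2≡1256, 1108^4≡198, 1108^8≡417, 1108^16≡271, 1108^32≡1408, 1108^64≡633, 1108^128≡1737
168 = 128 + 32 + 8, so 1108^168 ≡ 1737·1408·417 ≡ 936 (mod 1847)
R · y^e mod p:
Squares mod 1847: 18^1≡18, 18^2≡324, 18^4≡1544, 18^8≡1306, 18^16≡855, 18^32≡1460, 18^64≡162, 18^128≡386, 18^256≡1236, 18^512≡227, 18^1024≡1660
1780 = 1024 + 512 + 128 + 64 + 32 + 16 + 4, so 18^1780 ≡ 1660·227·386·162·1460·855·1544 ≡ 701 (mod 1847)
415·701 = 290915 ≡ 936 (mod 1847)
936 ≡ 936 (mod 1847); signature holds.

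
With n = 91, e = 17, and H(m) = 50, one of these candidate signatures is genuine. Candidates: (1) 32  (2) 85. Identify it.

2

Candidate 1: 32^2 = 1024 ≡ 23; 32^4 ≡ 23^2 = 529 ≡ 74; 32^8 ≡ 74^2 = 5476 ≡ 16; 32^16 ≡ 16^2 = 256 ≡ 74; 17 = 16 + 1, so 32^17 ≡ 74·32 ≡ 2 (mod 91)
Candidate 2: 85^2 = 7225 ≡ 36; 85^4 ≡ 36^2 = 1296 ≡ 22; 85^8 ≡ 22^2 = 484 ≡ 29; 85^16 ≡ 29^2 = 841 ≡ 22; 17 = 16 + 1, so 85^17 ≡ 22·85 ≡ 50 (mod 91)
  → matches H(m) = 50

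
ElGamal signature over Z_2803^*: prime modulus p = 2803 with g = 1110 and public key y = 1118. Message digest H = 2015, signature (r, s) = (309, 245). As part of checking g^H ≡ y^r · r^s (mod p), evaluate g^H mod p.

643

1110^2 = 1232100 ≡ 1583
1110^4 ≡ 1583^2 = 2505889 ≡ 7
1110^8 ≡ 7^2 = 49
1110^16 ≡ 49^2 = 2401
1110^32 ≡ 2401^2 = 5764801 ≡ 1833
1110^64 ≡ 1833^2 = 3359889 ≡ 1895
1110^128 ≡ 1895^2 = 3591025 ≡ 382
1110^256 ≡ 382^2 = 145924 ≡ 168
1110^512 ≡ 168^2 = 28224 ≡ 194
1110^1024 ≡ 194^2 = 37636 ≡ 1197
2015 = 1024 + 512 + 256 + 128 + 64 + 16 + 8 + 4 + 2 + 1, so 1110^2015 ≡ 1197·194·168·382·1895·2401·49·7·1583·1110 ≡ 643 (mod 2803)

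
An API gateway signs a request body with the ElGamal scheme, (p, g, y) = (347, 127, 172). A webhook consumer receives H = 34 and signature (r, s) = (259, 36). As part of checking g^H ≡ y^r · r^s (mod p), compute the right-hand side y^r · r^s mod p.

67

172^259 mod 347 = 34
259^36 mod 347 = 53
y^r · r^s ≡ 34·53 = 1802 ≡ 67 (mod 347)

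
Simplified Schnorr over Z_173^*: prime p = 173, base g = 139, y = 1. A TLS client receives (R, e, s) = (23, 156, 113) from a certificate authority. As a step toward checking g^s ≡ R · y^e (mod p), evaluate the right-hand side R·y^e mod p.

1^156 mod 173 = 1
R · y^e ≡ 23·1 = 23 ≡ 23 (mod 173)

23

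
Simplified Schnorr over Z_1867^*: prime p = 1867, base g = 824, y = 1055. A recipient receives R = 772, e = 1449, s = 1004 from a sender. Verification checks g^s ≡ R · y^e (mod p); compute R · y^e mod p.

185

Squares mod 1867: 1055^1≡1055, 1055^2≡293, 1055^4≡1834, 1055^8≡1089, 1055^16≡376, 1055^32≡1351, 1055^64≡1142, 1055^128≡998, 1055^256≡893, 1055^512≡240, 1055^1024≡1590
1449 = 1024 + 256 + 128 + 32 + 8 + 1, so 1055^1449 ≡ 1590·893·998·1351·1089·1055 ≡ 1415 (mod 1867)
R · y^e ≡ 772·1415 = 1092380 ≡ 185 (mod 1867)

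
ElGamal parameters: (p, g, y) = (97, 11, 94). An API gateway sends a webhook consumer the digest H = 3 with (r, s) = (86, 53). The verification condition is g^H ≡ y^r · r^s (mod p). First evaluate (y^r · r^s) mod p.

70

Squares mod 97: 94^1≡94, 94^2≡9, 94^4≡81, 94^8≡62, 94^16≡61, 94^32≡35, 94^64≡61
86 = 64 + 16 + 4 + 2, so 94^86 ≡ 61·61·81·9 ≡ 4 (mod 97)
Squares mod 97: 86^1≡86, 86^2≡24, 86^4≡91, 86^8≡36, 86^16≡35, 86^32≡61
53 = 32 + 16 + 4 + 1, so 86^53 ≡ 61·35·91·86 ≡ 66 (mod 97)
y^r · r^s ≡ 4·66 = 264 ≡ 70 (mod 97)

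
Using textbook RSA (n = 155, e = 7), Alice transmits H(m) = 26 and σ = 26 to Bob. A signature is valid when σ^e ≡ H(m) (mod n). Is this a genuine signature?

genuine

σ^2 ≡ 26^2 = 676 ≡ 56
σ^4 ≡ 56^2 = 3136 ≡ 36
7 = 4 + 2 + 1, so σ^7 ≡ 36·56·26 ≡ 26 (mod 155)
σ^7 mod 155 = 26 matches H(m).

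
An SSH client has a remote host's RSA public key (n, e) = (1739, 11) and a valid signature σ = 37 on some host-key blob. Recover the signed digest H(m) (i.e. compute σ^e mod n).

σ^2 ≡ 37^2 = 1369
σ^4 ≡ 1369^2 = 1874161 ≡ 1258
σ^8 ≡ 1258^2 = 1582564 ≡ 74
11 = 8 + 2 + 1, so σ^11 ≡ 74·1369·37 ≡ 777 (mod 1739)

777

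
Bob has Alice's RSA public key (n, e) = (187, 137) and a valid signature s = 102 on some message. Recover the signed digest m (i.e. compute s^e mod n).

119

Squares mod 187: s^1≡102, s^2≡119, s^4≡136, s^8≡170, s^16≡102, s^32≡119, s^64≡136, s^128≡170
137 = 128 + 8 + 1, so s^137 ≡ 170·170·102 ≡ 119 (mod 187)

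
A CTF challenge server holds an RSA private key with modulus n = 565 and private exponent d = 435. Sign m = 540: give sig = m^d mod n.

Squares mod 565: m^1≡540, m^2≡60, m^4≡210, m^8≡30, m^16≡335, m^32≡355, m^64≡30, m^128≡335, m^256≡355
435 = 256 + 128 + 32 + 16 + 2 + 1, so m^435 ≡ 355·335·355·335·60·540 ≡ 375 (mod 565)

375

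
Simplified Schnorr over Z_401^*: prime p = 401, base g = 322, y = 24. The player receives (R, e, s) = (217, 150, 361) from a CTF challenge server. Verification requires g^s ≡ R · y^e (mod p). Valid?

yes

g^s mod p:
322^2 = 103684 ≡ 226
322^4 ≡ 226^2 = 51076 ≡ 149
322^8 ≡ 149^2 = 22201 ≡ 146
322^16 ≡ 146^2 = 21316 ≡ 63
322^32 ≡ 63^2 = 3969 ≡ 360
322^64 ≡ 360^2 = 129600 ≡ 77
322^128 ≡ 77^2 = 5929 ≡ 315
322^256 ≡ 315^2 = 99225 ≡ 178
361 = 256 + 64 + 32 + 8 + 1, so 322^361 ≡ 178·77·360·146·322 ≡ 260 (mod 401)
R · y^e mod p:
24^2 = 576 ≡ 175
24^4 ≡ 175^2 = 30625 ≡ 149
24^8 ≡ 149^2 = 22201 ≡ 146
24^16 ≡ 146^2 = 21316 ≡ 63
24^32 ≡ 63^2 = 3969 ≡ 360
24^64 ≡ 360^2 = 129600 ≡ 77
24^128 ≡ 77^2 = 5929 ≡ 315
150 = 128 + 16 + 4 + 2, so 24^150 ≡ 315·63·149·175 ≡ 356 (mod 401)
217·356 = 77252 ≡ 260 (mod 401)
260 ≡ 260 (mod 401); signature holds.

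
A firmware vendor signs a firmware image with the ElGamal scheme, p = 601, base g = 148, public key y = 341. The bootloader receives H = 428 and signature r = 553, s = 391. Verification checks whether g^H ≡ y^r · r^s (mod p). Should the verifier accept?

Left side g^H mod p:
148^2 = 21904 ≡ 268
148^4 ≡ 268^2 = 71824 ≡ 305
148^8 ≡ 305^2 = 93025 ≡ 471
148^16 ≡ 471^2 = 221841 ≡ 72
148^32 ≡ 72^2 = 5184 ≡ 376
148^64 ≡ 376^2 = 141376 ≡ 141
148^128 ≡ 141^2 = 19881 ≡ 48
148^256 ≡ 48^2 = 2304 ≡ 501
428 = 256 + 128 + 32 + 8 + 4, so 148^428 ≡ 501·48·376·471·305 ≡ 48 (mod 601)
Right side y^r · r^s mod p:
341^2 = 116281 ≡ 288
341^4 ≡ 288^2 = 82944 ≡ 6
341^8 ≡ 6^2 = 36
341^16 ≡ 36^2 = 1296 ≡ 94
341^32 ≡ 94^2 = 8836 ≡ 422
341^64 ≡ 422^2 = 178084 ≡ 188
341^128 ≡ 188^2 = 35344 ≡ 486
341^256 ≡ 486^2 = 236196 ≡ 3
341^512 ≡ 3^2 = 9
553 = 512 + 32 + 8 + 1, so 341^553 ≡ 9·422·36·341 ≡ 471 (mod 601)
553^2 = 305809 ≡ 501
553^4 ≡ 501^2 = 251001 ≡ 384
553^8 ≡ 384^2 = 147456 ≡ 211
553^16 ≡ 211^2 = 44521 ≡ 47
553^32 ≡ 47^2 = 2209 ≡ 406
553^64 ≡ 406^2 = 164836 ≡ 162
553^128 ≡ 162^2 = 26244 ≡ 401
553^256 ≡ 401^2 = 160801 ≡ 334
391 = 256 + 128 + 4 + 2 + 1, so 553^391 ≡ 334·401·384·501·553 ≡ 554 (mod 601)
471·554 = 260934 ≡ 100 (mod 601)
48 ≠ 100, so verification fails.

reject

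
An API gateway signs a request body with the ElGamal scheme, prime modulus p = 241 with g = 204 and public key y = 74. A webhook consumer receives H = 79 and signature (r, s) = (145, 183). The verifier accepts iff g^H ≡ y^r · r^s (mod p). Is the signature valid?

Left side g^H mod p:
Squares mod 241: 204^1≡204, 204^2≡164, 204^4≡145, 204^8≡58, 204^16≡231, 204^32≡100, 204^64≡119
79 = 64 + 8 + 4 + 2 + 1, so 204^79 ≡ 119·58·145·164·204 ≡ 195 (mod 241)
Right side y^r · r^s mod p:
Squares mod 241: 74^1≡74, 74^2≡174, 74^4≡151, 74^8≡147, 74^16≡160, 74^32≡54, 74^64≡24, 74^128≡94
145 = 128 + 16 + 1, so 74^145 ≡ 94·160·74 ≡ 22 (mod 241)
Squares mod 241: 145^1≡145, 145^2≡58, 145^4≡231, 145^8≡100, 145^16≡119, 145^32≡183, 145^64≡231, 145^128≡100
183 = 128 + 32 + 16 + 4 + 2 + 1, so 145^183 ≡ 100·183·119·231·58·145 ≡ 216 (mod 241)
22·216 = 4752 ≡ 173 (mod 241)
195 ≠ 173, so verification fails.

invalid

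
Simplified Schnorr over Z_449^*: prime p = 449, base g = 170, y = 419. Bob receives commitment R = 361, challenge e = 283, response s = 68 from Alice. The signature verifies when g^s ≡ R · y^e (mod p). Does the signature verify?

does not verify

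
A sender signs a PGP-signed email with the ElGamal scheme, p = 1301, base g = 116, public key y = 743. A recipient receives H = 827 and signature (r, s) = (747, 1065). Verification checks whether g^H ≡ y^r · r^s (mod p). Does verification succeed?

Left side g^H mod p:
116^2 = 13456 ≡ 446
116^4 ≡ 446^2 = 198916 ≡ 1164
116^8 ≡ 1164^2 = 1354896 ≡ 555
116^16 ≡ 555^2 = 308025 ≡ 989
116^32 ≡ 989^2 = 978121 ≡ 1070
116^64 ≡ 1070^2 = 1144900 ≡ 20
116^128 ≡ 20^2 = 400
116^256 ≡ 400^2 = 160000 ≡ 1278
116^512 ≡ 1278^2 = 1633284 ≡ 529
827 = 512 + 256 + 32 + 16 + 8 + 2 + 1, so 116^827 ≡ 529·1278·1070·989·555·446·116 ≡ 962 (mod 1301)
Right side y^r · r^s mod p:
743^2 = 552049 ≡ 425
743^4 ≡ 425^2 = 180625 ≡ 1087
743^8 ≡ 1087^2 = 1181569 ≡ 261
743^16 ≡ 261^2 = 68121 ≡ 469
743^32 ≡ 469^2 = 219961 ≡ 92
743^64 ≡ 92^2 = 8464 ≡ 658
743^128 ≡ 658^2 = 432964 ≡ 1032
743^256 ≡ 1032^2 = 1065024 ≡ 806
743^512 ≡ 806^2 = 649636 ≡ 437
747 = 512 + 128 + 64 + 32 + 8 + 2 + 1, so 743^747 ≡ 437·1032·658·92·261·425·743 ≡ 76 (mod 1301)
747^2 = 558009 ≡ 1181
747^4 ≡ 1181^2 = 1394761 ≡ 89
747^8 ≡ 89^2 = 7921 ≡ 115
747^16 ≡ 115^2 = 13225 ≡ 215
747^32 ≡ 215^2 = 46225 ≡ 690
747^64 ≡ 690^2 = 476100 ≡ 1235
747^128 ≡ 1235^2 = 1525225 ≡ 453
747^256 ≡ 453^2 = 205209 ≡ 952
747^512 ≡ 952^2 = 906304 ≡ 808
747^1024 ≡ 808^2 = 652864 ≡ 1063
1065 = 1024 + 32 + 8 + 1, so 747^1065 ≡ 1063·690·115·747 ≡ 243 (mod 1301)
76·243 = 18468 ≡ 254 (mod 1301)
962 ≠ 254, so verification fails.

fails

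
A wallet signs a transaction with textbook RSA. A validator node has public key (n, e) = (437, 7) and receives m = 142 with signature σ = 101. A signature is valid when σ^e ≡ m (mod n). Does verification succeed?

σ^2 ≡ 101^2 = 10201 ≡ 150
σ^4 ≡ 150^2 = 22500 ≡ 213
7 = 4 + 2 + 1, so σ^7 ≡ 213·150·101 ≡ 142 (mod 437)
142 = m, so the signature checks out.

passes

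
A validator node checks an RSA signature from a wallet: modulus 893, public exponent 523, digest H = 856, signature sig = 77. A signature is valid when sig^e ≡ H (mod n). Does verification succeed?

sig^2 ≡ 77^2 = 5929 ≡ 571
sig^4 ≡ 571^2 = 326041 ≡ 96
sig^8 ≡ 96^2 = 9216 ≡ 286
sig^16 ≡ 286^2 = 81796 ≡ 533
sig^32 ≡ 533^2 = 284089 ≡ 115
sig^64 ≡ 115^2 = 13225 ≡ 723
sig^128 ≡ 723^2 = 522729 ≡ 324
sig^256 ≡ 324^2 = 104976 ≡ 495
sig^512 ≡ 495^2 = 245025 ≡ 343
523 = 512 + 8 + 2 + 1, so sig^523 ≡ 343·286·571·77 ≡ 856 (mod 893)
sig^523 mod 893 = 856 matches H.

passes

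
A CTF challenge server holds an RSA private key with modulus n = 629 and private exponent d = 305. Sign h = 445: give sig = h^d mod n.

445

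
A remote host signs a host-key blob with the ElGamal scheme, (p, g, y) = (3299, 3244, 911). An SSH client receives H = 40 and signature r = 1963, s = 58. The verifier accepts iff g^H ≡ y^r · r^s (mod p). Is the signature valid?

valid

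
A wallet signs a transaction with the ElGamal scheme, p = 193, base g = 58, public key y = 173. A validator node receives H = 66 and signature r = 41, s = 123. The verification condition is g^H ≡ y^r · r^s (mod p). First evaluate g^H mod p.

58^2 = 3364 ≡ 83
58^4 ≡ 83^2 = 6889 ≡ 134
58^8 ≡ 134^2 = 17956 ≡ 7
58^16 ≡ 7^2 = 49
58^32 ≡ 49^2 = 2401 ≡ 85
58^64 ≡ 85^2 = 7225 ≡ 84
66 = 64 + 2, so 58^66 ≡ 84·83 ≡ 24 (mod 193)

24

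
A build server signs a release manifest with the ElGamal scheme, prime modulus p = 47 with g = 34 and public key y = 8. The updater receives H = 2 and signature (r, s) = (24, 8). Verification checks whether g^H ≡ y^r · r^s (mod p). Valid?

Left side g^H mod p:
34^2 mod 47 = 28
Right side y^r · r^s mod p:
8^24 mod 47 = 8
24^8 mod 47 = 9
8·9 = 72 ≡ 25 (mod 47)
28 ≠ 25, so verification fails.

no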